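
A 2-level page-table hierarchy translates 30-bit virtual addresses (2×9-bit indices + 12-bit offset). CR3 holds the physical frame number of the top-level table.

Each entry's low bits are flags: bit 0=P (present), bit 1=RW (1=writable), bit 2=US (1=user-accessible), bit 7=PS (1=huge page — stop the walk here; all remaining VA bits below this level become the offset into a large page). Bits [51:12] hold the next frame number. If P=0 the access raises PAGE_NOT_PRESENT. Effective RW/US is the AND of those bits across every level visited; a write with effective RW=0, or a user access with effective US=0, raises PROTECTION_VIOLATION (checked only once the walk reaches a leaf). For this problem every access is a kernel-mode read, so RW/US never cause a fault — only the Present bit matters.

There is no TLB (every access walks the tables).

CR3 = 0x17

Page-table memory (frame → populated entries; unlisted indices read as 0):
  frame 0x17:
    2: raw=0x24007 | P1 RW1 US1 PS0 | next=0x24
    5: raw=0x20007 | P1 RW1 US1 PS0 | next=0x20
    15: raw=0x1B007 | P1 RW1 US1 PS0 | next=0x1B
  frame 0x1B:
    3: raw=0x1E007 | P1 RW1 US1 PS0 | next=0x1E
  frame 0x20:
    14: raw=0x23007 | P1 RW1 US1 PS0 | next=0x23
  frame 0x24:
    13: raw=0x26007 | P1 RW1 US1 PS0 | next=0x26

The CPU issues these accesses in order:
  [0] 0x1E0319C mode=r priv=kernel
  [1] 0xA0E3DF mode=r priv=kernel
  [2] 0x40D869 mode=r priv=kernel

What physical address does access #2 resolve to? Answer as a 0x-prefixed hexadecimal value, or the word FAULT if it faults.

Per-access translation:
#0 VA=0x1E0319C (r,kernel):
  L0: frame=0x17 idx=15 entry=0x1B007 [P=1 RW=1 US=1 PS=0]
  L1: frame=0x1B idx=3 entry=0x1E007 [P=1 RW=1 US=1 PS=0]
  ✓ 0x1E19C  — 2 lookups
#1 VA=0xA0E3DF (r,kernel):
  L0: frame=0x17 idx=5 entry=0x20007 [P=1 RW=1 US=1 PS=0]
  L1: frame=0x20 idx=14 entry=0x23007 [P=1 RW=1 US=1 PS=0]
  ✓ 0x233DF  — 2 lookups
#2 VA=0x40D869 (r,kernel):
  L0: frame=0x17 idx=2 entry=0x24007 [P=1 RW=1 US=1 PS=0]
  L1: frame=0x24 idx=13 entry=0x26007 [P=1 RW=1 US=1 PS=0]
  ✓ 0x26869  — 2 lookups

Access #2 PA: 0x26869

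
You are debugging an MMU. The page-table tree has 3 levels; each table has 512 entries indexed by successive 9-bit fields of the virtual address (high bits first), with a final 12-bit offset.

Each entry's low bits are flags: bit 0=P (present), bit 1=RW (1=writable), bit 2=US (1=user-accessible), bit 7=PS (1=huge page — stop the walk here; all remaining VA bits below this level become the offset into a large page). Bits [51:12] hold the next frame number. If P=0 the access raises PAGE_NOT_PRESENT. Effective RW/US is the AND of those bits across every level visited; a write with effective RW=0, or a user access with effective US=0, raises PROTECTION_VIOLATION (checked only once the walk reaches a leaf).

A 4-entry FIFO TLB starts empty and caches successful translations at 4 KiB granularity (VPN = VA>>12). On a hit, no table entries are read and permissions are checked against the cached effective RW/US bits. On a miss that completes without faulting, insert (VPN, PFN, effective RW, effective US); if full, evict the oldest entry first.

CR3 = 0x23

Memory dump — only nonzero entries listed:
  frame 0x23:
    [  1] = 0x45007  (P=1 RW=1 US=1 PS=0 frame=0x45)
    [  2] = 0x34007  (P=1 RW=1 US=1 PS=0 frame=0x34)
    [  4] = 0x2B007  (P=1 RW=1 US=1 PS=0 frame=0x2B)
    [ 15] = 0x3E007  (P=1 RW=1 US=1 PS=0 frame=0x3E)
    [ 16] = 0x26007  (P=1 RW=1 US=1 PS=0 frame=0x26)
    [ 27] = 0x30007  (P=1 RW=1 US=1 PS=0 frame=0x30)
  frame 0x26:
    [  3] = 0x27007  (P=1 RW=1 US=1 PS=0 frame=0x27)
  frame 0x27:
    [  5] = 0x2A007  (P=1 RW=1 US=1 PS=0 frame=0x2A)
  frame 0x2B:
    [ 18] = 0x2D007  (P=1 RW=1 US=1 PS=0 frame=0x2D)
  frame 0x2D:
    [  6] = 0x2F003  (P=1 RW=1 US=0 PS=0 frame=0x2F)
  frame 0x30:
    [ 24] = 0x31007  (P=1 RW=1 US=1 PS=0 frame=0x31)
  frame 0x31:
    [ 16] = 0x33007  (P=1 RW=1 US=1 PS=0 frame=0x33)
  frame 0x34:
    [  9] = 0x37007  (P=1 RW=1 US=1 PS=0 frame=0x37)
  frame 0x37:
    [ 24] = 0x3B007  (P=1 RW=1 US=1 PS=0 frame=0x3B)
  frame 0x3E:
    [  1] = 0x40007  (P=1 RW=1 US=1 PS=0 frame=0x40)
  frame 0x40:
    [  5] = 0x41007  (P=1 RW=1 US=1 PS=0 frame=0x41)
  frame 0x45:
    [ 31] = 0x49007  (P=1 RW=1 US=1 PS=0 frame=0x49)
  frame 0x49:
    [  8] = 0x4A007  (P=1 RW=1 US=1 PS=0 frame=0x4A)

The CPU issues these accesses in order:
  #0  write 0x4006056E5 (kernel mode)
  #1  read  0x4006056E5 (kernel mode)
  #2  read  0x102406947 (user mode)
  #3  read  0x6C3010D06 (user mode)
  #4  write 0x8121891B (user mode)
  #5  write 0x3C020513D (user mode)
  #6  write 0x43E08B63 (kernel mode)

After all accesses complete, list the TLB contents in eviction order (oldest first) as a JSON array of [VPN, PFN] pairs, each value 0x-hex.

Trace:
#0 VA=0x4006056E5 (w,kernel):
  L0 @0x23[16] → 0x26007  P=1,RW=1,US=1,PS=0
  L1 @0x26[3] → 0x27007  P=1,RW=1,US=1,PS=0
  L2 @0x27[5] → 0x2A007  P=1,RW=1,US=1,PS=0
  ⇒ phys 0x2A6E5  [3 reads]
#1 VA=0x4006056E5 (r,kernel):
  TLB hit vpn=0x400605 → PA=0x2A6E5
#2 VA=0x102406947 (r,user):
  L0 @0x23[4] → 0x2B007  P=1,RW=1,US=1,PS=0
  L1 @0x2B[18] → 0x2D007  P=1,RW=1,US=1,PS=0
  L2 @0x2D[6] → 0x2F003  P=1,RW=1,US=0,PS=0
  → PROTECTION_VIOLATION  (3 entries read)
#3 VA=0x6C3010D06 (r,user):
  L0 @0x23[27] → 0x30007  P=1,RW=1,US=1,PS=0
  L1 @0x30[24] → 0x31007  P=1,RW=1,US=1,PS=0
  L2 @0x31[16] → 0x33007  P=1,RW=1,US=1,PS=0
  ⇒ phys 0x33D06  [3 reads]
#4 VA=0x8121891B (w,user):
  L0 @0x23[2] → 0x34007  P=1,RW=1,US=1,PS=0
  L1 @0x34[9] → 0x37007  P=1,RW=1,US=1,PS=0
  L2 @0x37[24] → 0x3B007  P=1,RW=1,US=1,PS=0
  ⇒ phys 0x3B91B  [3 reads]
#5 VA=0x3C020513D (w,user):
  L0 @0x23[15] → 0x3E007  P=1,RW=1,US=1,PS=0
  L1 @0x3E[1] → 0x40007  P=1,RW=1,US=1,PS=0
  L2 @0x40[5] → 0x41007  P=1,RW=1,US=1,PS=0
  ⇒ phys 0x4113D  [3 reads]
#6 VA=0x43E08B63 (w,kernel):
  L0 @0x23[1] → 0x45007  P=1,RW=1,US=1,PS=0
  L1 @0x45[31] → 0x49007  P=1,RW=1,US=1,PS=0
  L2 @0x49[8] → 0x4A007  P=1,RW=1,US=1,PS=0
  ⇒ phys 0x4AB63  [3 reads]

TLB: [["0x6C3010", "0x33"], ["0x81218", "0x3B"], ["0x3C0205", "0x41"], ["0x43E08", "0x4A"]]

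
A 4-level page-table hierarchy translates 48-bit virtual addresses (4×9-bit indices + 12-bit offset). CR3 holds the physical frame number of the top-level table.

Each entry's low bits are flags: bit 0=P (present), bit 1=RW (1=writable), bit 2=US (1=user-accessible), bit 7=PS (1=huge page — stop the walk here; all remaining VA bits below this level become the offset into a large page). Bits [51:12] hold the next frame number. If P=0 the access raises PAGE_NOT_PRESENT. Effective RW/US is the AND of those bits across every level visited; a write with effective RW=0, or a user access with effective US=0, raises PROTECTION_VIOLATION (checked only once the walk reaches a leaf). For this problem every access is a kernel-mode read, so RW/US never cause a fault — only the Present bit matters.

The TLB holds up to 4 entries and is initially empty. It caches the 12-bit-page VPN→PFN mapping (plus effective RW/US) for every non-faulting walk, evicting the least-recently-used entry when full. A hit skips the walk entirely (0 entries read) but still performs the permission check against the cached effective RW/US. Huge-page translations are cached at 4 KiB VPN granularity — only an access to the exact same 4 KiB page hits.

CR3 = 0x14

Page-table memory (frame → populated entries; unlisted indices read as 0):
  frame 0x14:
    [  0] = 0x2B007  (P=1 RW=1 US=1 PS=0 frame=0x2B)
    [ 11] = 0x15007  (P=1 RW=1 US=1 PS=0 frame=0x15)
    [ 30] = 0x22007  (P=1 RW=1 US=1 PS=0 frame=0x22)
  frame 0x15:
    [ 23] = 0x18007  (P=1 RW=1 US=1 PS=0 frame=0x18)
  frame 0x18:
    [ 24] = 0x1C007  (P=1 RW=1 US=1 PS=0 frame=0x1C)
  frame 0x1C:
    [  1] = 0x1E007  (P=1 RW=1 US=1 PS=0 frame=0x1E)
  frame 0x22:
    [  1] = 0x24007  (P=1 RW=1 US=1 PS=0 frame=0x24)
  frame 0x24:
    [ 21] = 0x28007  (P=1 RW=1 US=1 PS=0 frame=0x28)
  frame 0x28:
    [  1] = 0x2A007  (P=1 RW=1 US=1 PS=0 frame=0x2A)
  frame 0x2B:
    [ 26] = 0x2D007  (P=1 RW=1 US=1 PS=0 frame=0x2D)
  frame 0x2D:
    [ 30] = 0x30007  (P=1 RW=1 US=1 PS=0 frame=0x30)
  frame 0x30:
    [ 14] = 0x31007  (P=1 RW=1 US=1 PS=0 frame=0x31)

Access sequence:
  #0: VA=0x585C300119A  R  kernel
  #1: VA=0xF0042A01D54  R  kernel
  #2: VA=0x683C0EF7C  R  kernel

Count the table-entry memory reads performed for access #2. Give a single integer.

Walk each access:
#0 VA=0x585C300119A (r,kernel):
  lvl0: tbl 0x14, slot 11 ⇒ 0x15007 (P1/RW1/US1/PS0)
  lvl1: tbl 0x15, slot 23 ⇒ 0x18007 (P1/RW1/US1/PS0)
  lvl2: tbl 0x18, slot 24 ⇒ 0x1C007 (P1/RW1/US1/PS0)
  lvl3: tbl 0x1C, slot 1 ⇒ 0x1E007 (P1/RW1/US1/PS0)
  ⇒ phys 0x1E19A  [4 reads]
#1 VA=0xF0042A01D54 (r,kernel):
  lvl0: tbl 0x14, slot 30 ⇒ 0x22007 (P1/RW1/US1/PS0)
  lvl1: tbl 0x22, slot 1 ⇒ 0x24007 (P1/RW1/US1/PS0)
  lvl2: tbl 0x24, slot 21 ⇒ 0x28007 (P1/RW1/US1/PS0)
  lvl3: tbl 0x28, slot 1 ⇒ 0x2A007 (P1/RW1/US1/PS0)
  ⇒ phys 0x2AD54  [4 reads]
#2 VA=0x683C0EF7C (r,kernel):
  lvl0: tbl 0x14, slot 0 ⇒ 0x2B007 (P1/RW1/US1/PS0)
  lvl1: tbl 0x2B, slot 26 ⇒ 0x2D007 (P1/RW1/US1/PS0)
  lvl2: tbl 0x2D, slot 30 ⇒ 0x30007 (P1/RW1/US1/PS0)
  lvl3: tbl 0x30, slot 14 ⇒ 0x31007 (P1/RW1/US1/PS0)
  ⇒ phys 0x31F7C  [4 reads]

Entries read for #2: 4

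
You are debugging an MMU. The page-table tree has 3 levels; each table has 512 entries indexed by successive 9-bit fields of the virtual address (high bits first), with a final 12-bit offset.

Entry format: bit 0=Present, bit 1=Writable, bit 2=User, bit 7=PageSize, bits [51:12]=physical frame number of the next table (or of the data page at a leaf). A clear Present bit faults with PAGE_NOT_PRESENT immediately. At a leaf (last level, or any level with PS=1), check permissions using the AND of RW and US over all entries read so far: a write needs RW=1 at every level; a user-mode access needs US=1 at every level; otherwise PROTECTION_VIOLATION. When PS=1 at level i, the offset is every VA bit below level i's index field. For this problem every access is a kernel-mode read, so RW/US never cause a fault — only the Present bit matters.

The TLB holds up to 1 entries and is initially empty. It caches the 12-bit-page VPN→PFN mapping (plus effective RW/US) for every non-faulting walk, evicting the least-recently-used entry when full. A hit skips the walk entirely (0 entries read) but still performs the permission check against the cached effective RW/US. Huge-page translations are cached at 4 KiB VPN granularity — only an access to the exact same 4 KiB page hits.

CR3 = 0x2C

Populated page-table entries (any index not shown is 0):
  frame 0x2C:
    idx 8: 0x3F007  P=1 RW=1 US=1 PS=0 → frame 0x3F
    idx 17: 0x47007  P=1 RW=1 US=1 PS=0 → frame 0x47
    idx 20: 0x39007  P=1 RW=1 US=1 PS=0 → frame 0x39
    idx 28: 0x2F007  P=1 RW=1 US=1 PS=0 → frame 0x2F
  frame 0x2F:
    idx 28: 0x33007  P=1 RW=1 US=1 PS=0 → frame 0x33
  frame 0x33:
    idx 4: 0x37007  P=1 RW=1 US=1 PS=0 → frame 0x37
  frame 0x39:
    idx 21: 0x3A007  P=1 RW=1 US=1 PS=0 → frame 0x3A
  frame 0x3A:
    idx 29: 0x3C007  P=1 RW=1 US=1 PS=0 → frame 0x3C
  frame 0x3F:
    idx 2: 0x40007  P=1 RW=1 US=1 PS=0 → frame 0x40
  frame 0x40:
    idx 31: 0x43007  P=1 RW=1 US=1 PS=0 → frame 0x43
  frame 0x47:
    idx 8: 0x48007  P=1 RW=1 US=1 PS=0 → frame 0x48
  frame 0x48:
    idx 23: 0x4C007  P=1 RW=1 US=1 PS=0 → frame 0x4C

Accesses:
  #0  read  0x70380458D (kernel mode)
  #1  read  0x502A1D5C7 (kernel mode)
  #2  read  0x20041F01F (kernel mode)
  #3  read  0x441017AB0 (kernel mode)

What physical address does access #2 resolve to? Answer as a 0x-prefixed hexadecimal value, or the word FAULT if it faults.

Per-access translation:
#0 VA=0x70380458D (r,kernel):
  L0: frame=0x2C idx=28 entry=0x2F007 [P=1 RW=1 US=1 PS=0]
  L1: frame=0x2F idx=28 entry=0x33007 [P=1 RW=1 US=1 PS=0]
  L2: frame=0x33 idx=4 entry=0x37007 [P=1 RW=1 US=1 PS=0]
  ⇒ phys 0x3758D  [3 reads]
#1 VA=0x502A1D5C7 (r,kernel):
  L0: frame=0x2C idx=20 entry=0x39007 [P=1 RW=1 US=1 PS=0]
  L1: frame=0x39 idx=21 entry=0x3A007 [P=1 RW=1 US=1 PS=0]
  L2: frame=0x3A idx=29 entry=0x3C007 [P=1 RW=1 US=1 PS=0]
  ⇒ phys 0x3C5C7  [3 reads]
#2 VA=0x20041F01F (r,kernel):
  L0: frame=0x2C idx=8 entry=0x3F007 [P=1 RW=1 US=1 PS=0]
  L1: frame=0x3F idx=2 entry=0x40007 [P=1 RW=1 US=1 PS=0]
  L2: frame=0x40 idx=31 entry=0x43007 [P=1 RW=1 US=1 PS=0]
  ⇒ phys 0x4301F  [3 reads]
#3 VA=0x441017AB0 (r,kernel):
  L0: frame=0x2C idx=17 entry=0x47007 [P=1 RW=1 US=1 PS=0]
  L1: frame=0x47 idx=8 entry=0x48007 [P=1 RW=1 US=1 PS=0]
  L2: frame=0x48 idx=23 entry=0x4C007 [P=1 RW=1 US=1 PS=0]
  ⇒ phys 0x4CAB0  [3 reads]

Access #2 PA: 0x4301F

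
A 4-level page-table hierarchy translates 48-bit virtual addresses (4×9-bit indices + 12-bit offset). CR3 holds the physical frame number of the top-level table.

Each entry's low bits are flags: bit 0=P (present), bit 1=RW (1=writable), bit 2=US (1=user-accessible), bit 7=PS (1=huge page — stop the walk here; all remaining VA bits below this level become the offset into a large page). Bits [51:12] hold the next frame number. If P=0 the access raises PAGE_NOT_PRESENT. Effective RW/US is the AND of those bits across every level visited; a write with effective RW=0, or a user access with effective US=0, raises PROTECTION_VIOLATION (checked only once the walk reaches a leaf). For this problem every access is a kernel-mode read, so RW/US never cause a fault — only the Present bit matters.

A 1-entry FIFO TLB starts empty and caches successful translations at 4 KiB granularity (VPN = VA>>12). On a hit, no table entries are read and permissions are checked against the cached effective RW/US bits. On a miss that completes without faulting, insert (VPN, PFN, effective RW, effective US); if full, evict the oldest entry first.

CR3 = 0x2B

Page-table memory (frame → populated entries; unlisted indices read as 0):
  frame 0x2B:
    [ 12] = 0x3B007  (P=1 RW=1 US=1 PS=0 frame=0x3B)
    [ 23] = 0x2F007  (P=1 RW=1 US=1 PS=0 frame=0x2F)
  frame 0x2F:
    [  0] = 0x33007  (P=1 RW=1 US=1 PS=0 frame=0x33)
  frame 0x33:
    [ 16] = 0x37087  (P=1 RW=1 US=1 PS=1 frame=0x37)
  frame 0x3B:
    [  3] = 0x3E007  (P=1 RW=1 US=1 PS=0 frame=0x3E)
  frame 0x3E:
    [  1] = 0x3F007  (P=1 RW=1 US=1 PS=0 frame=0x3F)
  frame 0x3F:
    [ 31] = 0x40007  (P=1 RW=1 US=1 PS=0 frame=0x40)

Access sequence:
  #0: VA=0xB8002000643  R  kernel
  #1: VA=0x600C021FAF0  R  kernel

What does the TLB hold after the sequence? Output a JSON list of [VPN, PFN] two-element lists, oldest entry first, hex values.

Per-access translation:
#0 VA=0xB8002000643 (r,kernel):
  [0] read 0x2B idx=23: raw=0x2F007 flags P=1 W=1 U=1 S=0
  [1] read 0x2F idx=0: raw=0x33007 flags P=1 W=1 U=1 S=0
  [2] read 0x33 idx=16: raw=0x37087 flags P=1 W=1 U=1 S=1
  → PA=0x37643 (huge @L2)  (3 entries read)
#1 VA=0x600C021FAF0 (r,kernel):
  [0] read 0x2B idx=12: raw=0x3B007 flags P=1 W=1 U=1 S=0
  [1] read 0x3B idx=3: raw=0x3E007 flags P=1 W=1 U=1 S=0
  [2] read 0x3E idx=1: raw=0x3F007 flags P=1 W=1 U=1 S=0
  [3] read 0x3F idx=31: raw=0x40007 flags P=1 W=1 U=1 S=0
  → PA=0x40AF0  (4 entries read)

TLB: [["0x600C021F", "0x40"]]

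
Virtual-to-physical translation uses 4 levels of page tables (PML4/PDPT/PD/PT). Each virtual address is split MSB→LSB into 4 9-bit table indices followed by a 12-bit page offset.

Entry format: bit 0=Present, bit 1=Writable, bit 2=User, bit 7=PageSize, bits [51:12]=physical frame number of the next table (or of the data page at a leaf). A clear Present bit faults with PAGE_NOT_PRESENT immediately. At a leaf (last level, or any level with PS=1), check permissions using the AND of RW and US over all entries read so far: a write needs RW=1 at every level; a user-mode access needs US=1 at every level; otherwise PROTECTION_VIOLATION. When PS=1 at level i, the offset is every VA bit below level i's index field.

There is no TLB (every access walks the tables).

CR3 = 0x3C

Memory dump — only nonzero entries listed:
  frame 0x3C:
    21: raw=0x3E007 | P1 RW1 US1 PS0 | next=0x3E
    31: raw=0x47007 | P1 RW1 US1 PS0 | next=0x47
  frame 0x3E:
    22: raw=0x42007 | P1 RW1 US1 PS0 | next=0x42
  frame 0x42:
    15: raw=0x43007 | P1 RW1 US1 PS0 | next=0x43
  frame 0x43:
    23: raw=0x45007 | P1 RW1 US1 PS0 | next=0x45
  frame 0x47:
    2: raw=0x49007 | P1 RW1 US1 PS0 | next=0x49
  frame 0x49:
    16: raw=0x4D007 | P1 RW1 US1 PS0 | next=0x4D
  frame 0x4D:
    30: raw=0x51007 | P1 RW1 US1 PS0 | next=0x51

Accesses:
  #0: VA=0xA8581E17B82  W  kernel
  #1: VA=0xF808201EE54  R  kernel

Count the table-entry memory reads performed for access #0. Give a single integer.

Per-access translation:
#0 VA=0xA8581E17B82 (w,kernel):
  [0] read 0x3C idx=21: raw=0x3E007 flags P=1 W=1 U=1 S=0
  [1] read 0x3E idx=22: raw=0x42007 flags P=1 W=1 U=1 S=0
  [2] read 0x42 idx=15: raw=0x43007 flags P=1 W=1 U=1 S=0
  [3] read 0x43 idx=23: raw=0x45007 flags P=1 W=1 U=1 S=0
  → PA=0x45B82  (4 entries read)
#1 VA=0xF808201EE54 (r,kernel):
  [0] read 0x3C idx=31: raw=0x47007 flags P=1 W=1 U=1 S=0
  [1] read 0x47 idx=2: raw=0x49007 flags P=1 W=1 U=1 S=0
  [2] read 0x49 idx=16: raw=0x4D007 flags P=1 W=1 U=1 S=0
  [3] read 0x4D idx=30: raw=0x51007 flags P=1 W=1 U=1 S=0
  → PA=0x51E54  (4 entries read)

Entries read for #0: 4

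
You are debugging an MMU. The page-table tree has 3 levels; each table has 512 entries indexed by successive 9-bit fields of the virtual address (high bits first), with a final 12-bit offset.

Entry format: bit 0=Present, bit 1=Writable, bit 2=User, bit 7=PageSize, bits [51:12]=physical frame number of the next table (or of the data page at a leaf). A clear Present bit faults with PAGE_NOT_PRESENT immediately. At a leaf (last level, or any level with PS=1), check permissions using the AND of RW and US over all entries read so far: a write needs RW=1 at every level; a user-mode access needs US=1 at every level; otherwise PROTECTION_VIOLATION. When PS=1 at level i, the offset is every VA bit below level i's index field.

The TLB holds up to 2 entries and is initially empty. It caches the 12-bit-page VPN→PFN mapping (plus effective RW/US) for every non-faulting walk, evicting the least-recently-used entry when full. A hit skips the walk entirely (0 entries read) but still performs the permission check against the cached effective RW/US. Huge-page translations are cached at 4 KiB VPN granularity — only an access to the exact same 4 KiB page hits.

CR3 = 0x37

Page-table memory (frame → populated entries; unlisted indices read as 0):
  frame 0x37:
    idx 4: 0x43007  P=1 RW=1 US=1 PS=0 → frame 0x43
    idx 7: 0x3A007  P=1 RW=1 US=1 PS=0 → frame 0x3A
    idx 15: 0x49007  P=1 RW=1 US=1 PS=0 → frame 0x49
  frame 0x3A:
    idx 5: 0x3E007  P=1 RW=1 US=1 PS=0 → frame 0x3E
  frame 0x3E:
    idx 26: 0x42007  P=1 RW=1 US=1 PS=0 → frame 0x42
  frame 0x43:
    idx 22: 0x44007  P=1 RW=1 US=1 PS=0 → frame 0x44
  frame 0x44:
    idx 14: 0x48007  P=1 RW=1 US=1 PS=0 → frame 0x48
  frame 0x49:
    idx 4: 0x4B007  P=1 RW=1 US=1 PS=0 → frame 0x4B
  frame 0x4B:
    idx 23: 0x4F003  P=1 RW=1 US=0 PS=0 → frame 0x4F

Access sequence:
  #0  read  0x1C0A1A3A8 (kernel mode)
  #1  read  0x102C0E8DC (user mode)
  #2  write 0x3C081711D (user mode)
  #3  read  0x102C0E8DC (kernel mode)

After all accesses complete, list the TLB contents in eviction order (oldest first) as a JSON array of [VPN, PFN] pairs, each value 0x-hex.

Per-access translation:
#0 VA=0x1C0A1A3A8 (r,kernel):
  lvl0: tbl 0x37, slot 7 ⇒ 0x3A007 (P1/RW1/US1/PS0)
  lvl1: tbl 0x3A, slot 5 ⇒ 0x3E007 (P1/RW1/US1/PS0)
  lvl2: tbl 0x3E, slot 26 ⇒ 0x42007 (P1/RW1/US1/PS0)
  ✓ 0x423A8  — 3 lookups
#1 VA=0x102C0E8DC (r,user):
  lvl0: tbl 0x37, slot 4 ⇒ 0x43007 (P1/RW1/US1/PS0)
  lvl1: tbl 0x43, slot 22 ⇒ 0x44007 (P1/RW1/US1/PS0)
  lvl2: tbl 0x44, slot 14 ⇒ 0x48007 (P1/RW1/US1/PS0)
  ✓ 0x488DC  — 3 lookups
#2 VA=0x3C081711D (w,user):
  lvl0: tbl 0x37, slot 15 ⇒ 0x49007 (P1/RW1/US1/PS0)
  lvl1: tbl 0x49, slot 4 ⇒ 0x4B007 (P1/RW1/US1/PS0)
  lvl2: tbl 0x4B, slot 23 ⇒ 0x4F003 (P1/RW1/US0/PS0)
  ✗ PROTECTION_VIOLATION  [3 reads]
#3 VA=0x102C0E8DC (r,kernel):
  TLB hit vpn=0x102C0E → PA=0x488DC

TLB: [["0x1C0A1A", "0x42"], ["0x102C0E", "0x48"]]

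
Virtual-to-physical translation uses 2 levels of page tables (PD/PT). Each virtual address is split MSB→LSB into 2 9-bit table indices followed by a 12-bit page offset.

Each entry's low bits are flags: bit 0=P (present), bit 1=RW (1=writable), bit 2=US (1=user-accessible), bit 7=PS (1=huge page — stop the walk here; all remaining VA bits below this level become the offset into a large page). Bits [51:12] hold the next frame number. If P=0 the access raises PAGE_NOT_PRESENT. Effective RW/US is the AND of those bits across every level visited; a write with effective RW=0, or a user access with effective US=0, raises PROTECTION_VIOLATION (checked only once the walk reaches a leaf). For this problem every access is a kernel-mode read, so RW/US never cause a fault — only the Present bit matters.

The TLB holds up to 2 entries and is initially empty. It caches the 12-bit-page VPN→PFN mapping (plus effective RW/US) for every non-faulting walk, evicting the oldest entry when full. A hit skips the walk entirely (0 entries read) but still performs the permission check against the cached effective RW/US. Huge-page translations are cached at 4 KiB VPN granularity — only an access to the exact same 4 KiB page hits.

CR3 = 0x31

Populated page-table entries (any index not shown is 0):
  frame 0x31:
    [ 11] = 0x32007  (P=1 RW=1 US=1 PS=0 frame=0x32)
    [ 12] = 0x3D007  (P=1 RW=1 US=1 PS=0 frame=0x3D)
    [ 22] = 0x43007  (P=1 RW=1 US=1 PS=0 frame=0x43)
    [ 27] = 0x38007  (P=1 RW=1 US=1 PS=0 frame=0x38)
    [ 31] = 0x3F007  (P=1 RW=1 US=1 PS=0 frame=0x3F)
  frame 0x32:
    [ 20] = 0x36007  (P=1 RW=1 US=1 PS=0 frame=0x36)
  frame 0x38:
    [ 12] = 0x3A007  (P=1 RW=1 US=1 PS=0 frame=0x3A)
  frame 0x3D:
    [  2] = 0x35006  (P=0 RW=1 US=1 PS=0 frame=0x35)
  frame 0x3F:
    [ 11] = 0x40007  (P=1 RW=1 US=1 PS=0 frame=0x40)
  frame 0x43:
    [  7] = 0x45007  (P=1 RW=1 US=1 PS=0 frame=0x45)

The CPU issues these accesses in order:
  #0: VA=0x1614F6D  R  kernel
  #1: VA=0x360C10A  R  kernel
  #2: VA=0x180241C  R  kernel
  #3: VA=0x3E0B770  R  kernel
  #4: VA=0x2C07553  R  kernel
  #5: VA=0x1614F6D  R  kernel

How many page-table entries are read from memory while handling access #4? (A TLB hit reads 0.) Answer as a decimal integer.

Trace:
#0 VA=0x1614F6D (r,kernel):
  L0 @0x31[11] → 0x32007  P=1,RW=1,US=1,PS=0
  L1 @0x32[20] → 0x36007  P=1,RW=1,US=1,PS=0
  ⇒ phys 0x36F6D  [2 reads]
#1 VA=0x360C10A (r,kernel):
  L0 @0x31[27] → 0x38007  P=1,RW=1,US=1,PS=0
  L1 @0x38[12] → 0x3A007  P=1,RW=1,US=1,PS=0
  ⇒ phys 0x3A10A  [2 reads]
#2 VA=0x180241C (r,kernel):
  L0 @0x31[12] → 0x3D007  P=1,RW=1,US=1,PS=0
  L1 @0x3D[2] → 0x35006  P=0,RW=1,US=1,PS=0
  ⇒ fault: PAGE_NOT_PRESENT  — 2 lookups
#3 VA=0x3E0B770 (r,kernel):
  L0 @0x31[31] → 0x3F007  P=1,RW=1,US=1,PS=0
  L1 @0x3F[11] → 0x40007  P=1,RW=1,US=1,PS=0
  ⇒ phys 0x40770  [2 reads]
#4 VA=0x2C07553 (r,kernel):
  L0 @0x31[22] → 0x43007  P=1,RW=1,US=1,PS=0
  L1 @0x43[7] → 0x45007  P=1,RW=1,US=1,PS=0
  ⇒ phys 0x45553  [2 reads]
#5 VA=0x1614F6D (r,kernel):
  L0 @0x31[11] → 0x32007  P=1,RW=1,US=1,PS=0
  L1 @0x32[20] → 0x36007  P=1,RW=1,US=1,PS=0
  ⇒ phys 0x36F6D  [2 reads]

Entries read for #4: 2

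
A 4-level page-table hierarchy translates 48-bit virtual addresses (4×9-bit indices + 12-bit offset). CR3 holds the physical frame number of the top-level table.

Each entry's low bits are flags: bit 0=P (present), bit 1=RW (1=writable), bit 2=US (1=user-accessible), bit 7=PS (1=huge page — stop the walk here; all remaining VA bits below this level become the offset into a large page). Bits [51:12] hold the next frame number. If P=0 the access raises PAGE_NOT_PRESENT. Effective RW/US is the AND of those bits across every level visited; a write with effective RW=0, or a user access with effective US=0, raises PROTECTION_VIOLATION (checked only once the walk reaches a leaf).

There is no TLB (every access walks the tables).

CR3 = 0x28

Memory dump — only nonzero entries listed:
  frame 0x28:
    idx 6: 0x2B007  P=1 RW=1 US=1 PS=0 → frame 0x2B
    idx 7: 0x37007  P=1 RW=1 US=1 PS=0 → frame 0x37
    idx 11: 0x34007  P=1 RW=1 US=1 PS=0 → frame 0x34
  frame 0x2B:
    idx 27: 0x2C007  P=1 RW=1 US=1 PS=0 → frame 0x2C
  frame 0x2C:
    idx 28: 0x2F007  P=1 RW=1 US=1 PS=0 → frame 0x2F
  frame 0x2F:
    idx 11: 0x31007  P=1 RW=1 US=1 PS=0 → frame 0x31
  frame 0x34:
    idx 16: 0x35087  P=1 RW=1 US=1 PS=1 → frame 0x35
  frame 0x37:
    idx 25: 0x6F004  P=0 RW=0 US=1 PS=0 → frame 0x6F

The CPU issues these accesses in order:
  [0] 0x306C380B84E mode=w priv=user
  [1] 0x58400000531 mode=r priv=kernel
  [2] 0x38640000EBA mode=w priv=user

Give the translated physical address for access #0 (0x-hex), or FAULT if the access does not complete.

Walk each access:
#0 VA=0x306C380B84E (w,user):
  L0: frame=0x28 idx=6 entry=0x2B007 [P=1 RW=1 US=1 PS=0]
  L1: frame=0x2B idx=27 entry=0x2C007 [P=1 RW=1 US=1 PS=0]
  L2: frame=0x2C idx=28 entry=0x2F007 [P=1 RW=1 US=1 PS=0]
  L3: frame=0x2F idx=11 entry=0x31007 [P=1 RW=1 US=1 PS=0]
  → PA=0x3184E  (4 entries read)
#1 VA=0x58400000531 (r,kernel):
  L0: frame=0x28 idx=11 entry=0x34007 [P=1 RW=1 US=1 PS=0]
  L1: frame=0x34 idx=16 entry=0x35087 [P=1 RW=1 US=1 PS=1]
  → PA=0x35531 (huge @L1)  (2 entries read)
#2 VA=0x38640000EBA (w,user):
  L0: frame=0x28 idx=7 entry=0x37007 [P=1 RW=1 US=1 PS=0]
  L1: frame=0x37 idx=25 entry=0x6F004 [P=0 RW=0 US=1 PS=0]
  ✗ PAGE_NOT_PRESENT  [2 reads]

Access #0 PA: 0x3184E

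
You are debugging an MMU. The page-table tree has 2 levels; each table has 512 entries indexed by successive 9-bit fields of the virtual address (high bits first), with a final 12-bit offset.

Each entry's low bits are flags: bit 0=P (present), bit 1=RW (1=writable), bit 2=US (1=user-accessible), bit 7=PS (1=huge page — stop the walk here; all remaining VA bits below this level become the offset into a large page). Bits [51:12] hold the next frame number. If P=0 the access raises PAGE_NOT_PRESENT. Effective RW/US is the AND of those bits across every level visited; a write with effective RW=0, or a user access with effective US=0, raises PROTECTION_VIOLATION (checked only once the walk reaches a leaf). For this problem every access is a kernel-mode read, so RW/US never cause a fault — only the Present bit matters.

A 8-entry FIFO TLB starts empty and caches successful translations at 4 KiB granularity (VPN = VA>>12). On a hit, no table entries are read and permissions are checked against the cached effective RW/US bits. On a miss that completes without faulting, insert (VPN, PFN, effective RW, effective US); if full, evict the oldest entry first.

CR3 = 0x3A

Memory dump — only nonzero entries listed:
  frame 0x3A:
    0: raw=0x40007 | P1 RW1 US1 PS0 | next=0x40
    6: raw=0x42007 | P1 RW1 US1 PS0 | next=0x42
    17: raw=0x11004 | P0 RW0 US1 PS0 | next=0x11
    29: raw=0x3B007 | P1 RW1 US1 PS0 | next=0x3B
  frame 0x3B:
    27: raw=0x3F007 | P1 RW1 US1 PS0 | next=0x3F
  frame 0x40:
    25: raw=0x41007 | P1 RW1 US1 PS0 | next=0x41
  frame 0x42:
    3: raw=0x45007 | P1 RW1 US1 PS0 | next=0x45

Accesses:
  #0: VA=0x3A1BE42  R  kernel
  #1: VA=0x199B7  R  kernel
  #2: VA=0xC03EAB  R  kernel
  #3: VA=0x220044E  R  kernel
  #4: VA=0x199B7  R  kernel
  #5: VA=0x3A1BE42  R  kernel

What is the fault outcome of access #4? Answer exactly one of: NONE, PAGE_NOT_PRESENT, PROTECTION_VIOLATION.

Walk each access:
#0 VA=0x3A1BE42 (r,kernel):
  L0: frame=0x3A idx=29 entry=0x3B007 [P=1 RW=1 US=1 PS=0]
  L1: frame=0x3B idx=27 entry=0x3F007 [P=1 RW=1 US=1 PS=0]
  → PA=0x3FE42  (2 entries read)
#1 VA=0x199B7 (r,kernel):
  L0: frame=0x3A idx=0 entry=0x40007 [P=1 RW=1 US=1 PS=0]
  L1: frame=0x40 idx=25 entry=0x41007 [P=1 RW=1 US=1 PS=0]
  → PA=0x419B7  (2 entries read)
#2 VA=0xC03EAB (r,kernel):
  L0: frame=0x3A idx=6 entry=0x42007 [P=1 RW=1 US=1 PS=0]
  L1: frame=0x42 idx=3 entry=0x45007 [P=1 RW=1 US=1 PS=0]
  → PA=0x45EAB  (2 entries read)
#3 VA=0x220044E (r,kernel):
  L0: frame=0x3A idx=17 entry=0x11004 [P=0 RW=0 US=1 PS=0]
  ✗ PAGE_NOT_PRESENT  [1 reads]
#4 VA=0x199B7 (r,kernel):
  TLB hit vpn=0x19 → PA=0x419B7
#5 VA=0x3A1BE42 (r,kernel):
  TLB hit vpn=0x3A1B → PA=0x3FE42

Access #4 fault: NONE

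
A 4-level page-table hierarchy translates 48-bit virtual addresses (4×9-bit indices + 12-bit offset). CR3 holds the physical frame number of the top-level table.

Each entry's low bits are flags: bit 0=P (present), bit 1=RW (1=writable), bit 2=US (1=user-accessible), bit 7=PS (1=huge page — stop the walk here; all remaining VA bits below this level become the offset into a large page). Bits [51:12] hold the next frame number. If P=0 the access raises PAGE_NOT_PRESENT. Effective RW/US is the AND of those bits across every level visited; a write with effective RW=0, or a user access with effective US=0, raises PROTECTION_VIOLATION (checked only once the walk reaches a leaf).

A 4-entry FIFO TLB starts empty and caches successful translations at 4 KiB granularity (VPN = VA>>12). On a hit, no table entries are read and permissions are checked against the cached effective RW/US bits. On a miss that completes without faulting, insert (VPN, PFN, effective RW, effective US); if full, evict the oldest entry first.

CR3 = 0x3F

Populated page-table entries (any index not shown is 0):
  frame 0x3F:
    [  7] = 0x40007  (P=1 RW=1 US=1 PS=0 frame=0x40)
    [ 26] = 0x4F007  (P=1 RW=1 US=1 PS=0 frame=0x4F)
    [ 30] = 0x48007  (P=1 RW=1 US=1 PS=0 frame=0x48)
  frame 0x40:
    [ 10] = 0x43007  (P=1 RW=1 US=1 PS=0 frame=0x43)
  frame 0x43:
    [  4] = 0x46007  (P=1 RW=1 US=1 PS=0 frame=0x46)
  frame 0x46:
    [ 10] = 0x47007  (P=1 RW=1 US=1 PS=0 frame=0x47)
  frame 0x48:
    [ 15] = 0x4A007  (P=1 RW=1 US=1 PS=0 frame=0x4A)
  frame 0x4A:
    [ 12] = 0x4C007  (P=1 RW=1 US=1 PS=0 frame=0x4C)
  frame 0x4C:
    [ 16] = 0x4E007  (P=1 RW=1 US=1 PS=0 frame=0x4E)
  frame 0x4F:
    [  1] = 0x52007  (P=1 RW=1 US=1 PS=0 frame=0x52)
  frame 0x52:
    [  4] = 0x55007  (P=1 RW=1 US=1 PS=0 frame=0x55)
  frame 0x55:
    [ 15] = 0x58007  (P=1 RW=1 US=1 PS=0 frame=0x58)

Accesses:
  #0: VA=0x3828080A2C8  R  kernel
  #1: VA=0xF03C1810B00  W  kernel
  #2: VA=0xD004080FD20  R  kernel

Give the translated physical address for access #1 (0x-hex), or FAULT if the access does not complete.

Walk each access:
#0 VA=0x3828080A2C8 (r,kernel):
  lvl0: tbl 0x3F, slot 7 ⇒ 0x40007 (P1/RW1/US1/PS0)
  lvl1: tbl 0x40, slot 10 ⇒ 0x43007 (P1/RW1/US1/PS0)
  lvl2: tbl 0x43, slot 4 ⇒ 0x46007 (P1/RW1/US1/PS0)
  lvl3: tbl 0x46, slot 10 ⇒ 0x47007 (P1/RW1/US1/PS0)
  ⇒ phys 0x472C8  [4 reads]
#1 VA=0xF03C1810B00 (w,kernel):
  lvl0: tbl 0x3F, slot 30 ⇒ 0x48007 (P1/RW1/US1/PS0)
  lvl1: tbl 0x48, slot 15 ⇒ 0x4A007 (P1/RW1/US1/PS0)
  lvl2: tbl 0x4A, slot 12 ⇒ 0x4C007 (P1/RW1/US1/PS0)
  lvl3: tbl 0x4C, slot 16 ⇒ 0x4E007 (P1/RW1/US1/PS0)
  ⇒ phys 0x4EB00  [4 reads]
#2 VA=0xD004080FD20 (r,kernel):
  lvl0: tbl 0x3F, slot 26 ⇒ 0x4F007 (P1/RW1/US1/PS0)
  lvl1: tbl 0x4F, slot 1 ⇒ 0x52007 (P1/RW1/US1/PS0)
  lvl2: tbl 0x52, slot 4 ⇒ 0x55007 (P1/RW1/US1/PS0)
  lvl3: tbl 0x55, slot 15 ⇒ 0x58007 (P1/RW1/US1/PS0)
  ⇒ phys 0x58D20  [4 reads]

Access #1 PA: 0x4EB00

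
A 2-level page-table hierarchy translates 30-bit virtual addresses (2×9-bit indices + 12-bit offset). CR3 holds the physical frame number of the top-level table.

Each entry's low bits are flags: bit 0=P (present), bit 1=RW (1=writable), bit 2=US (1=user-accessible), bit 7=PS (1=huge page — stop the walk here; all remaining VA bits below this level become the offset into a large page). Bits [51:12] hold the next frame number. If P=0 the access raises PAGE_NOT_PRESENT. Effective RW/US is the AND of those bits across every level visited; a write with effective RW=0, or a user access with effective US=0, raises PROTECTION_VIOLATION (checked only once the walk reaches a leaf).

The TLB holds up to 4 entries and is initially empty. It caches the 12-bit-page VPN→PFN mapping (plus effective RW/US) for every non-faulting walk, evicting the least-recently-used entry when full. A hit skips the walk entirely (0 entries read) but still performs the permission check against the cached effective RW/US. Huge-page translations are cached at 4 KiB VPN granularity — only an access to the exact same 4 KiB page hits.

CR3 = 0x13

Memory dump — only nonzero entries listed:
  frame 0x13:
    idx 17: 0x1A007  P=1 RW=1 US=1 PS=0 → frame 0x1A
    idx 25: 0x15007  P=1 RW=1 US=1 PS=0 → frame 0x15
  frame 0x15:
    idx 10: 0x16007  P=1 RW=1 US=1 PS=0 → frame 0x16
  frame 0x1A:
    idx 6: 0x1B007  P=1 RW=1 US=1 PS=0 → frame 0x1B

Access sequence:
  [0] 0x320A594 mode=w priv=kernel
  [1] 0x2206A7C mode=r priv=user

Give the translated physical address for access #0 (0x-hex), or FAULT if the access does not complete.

Walk each access:
#0 VA=0x320A594 (w,kernel):
  L0: frame=0x13 idx=25 entry=0x15007 [P=1 RW=1 US=1 PS=0]
  L1: frame=0x15 idx=10 entry=0x16007 [P=1 RW=1 US=1 PS=0]
  → PA=0x16594  (2 entries read)
#1 VA=0x2206A7C (r,user):
  L0: frame=0x13 idx=17 entry=0x1A007 [P=1 RW=1 US=1 PS=0]
  L1: frame=0x1A idx=6 entry=0x1B007 [P=1 RW=1 US=1 PS=0]
  → PA=0x1BA7C  (2 entries read)

Access #0 PA: 0x16594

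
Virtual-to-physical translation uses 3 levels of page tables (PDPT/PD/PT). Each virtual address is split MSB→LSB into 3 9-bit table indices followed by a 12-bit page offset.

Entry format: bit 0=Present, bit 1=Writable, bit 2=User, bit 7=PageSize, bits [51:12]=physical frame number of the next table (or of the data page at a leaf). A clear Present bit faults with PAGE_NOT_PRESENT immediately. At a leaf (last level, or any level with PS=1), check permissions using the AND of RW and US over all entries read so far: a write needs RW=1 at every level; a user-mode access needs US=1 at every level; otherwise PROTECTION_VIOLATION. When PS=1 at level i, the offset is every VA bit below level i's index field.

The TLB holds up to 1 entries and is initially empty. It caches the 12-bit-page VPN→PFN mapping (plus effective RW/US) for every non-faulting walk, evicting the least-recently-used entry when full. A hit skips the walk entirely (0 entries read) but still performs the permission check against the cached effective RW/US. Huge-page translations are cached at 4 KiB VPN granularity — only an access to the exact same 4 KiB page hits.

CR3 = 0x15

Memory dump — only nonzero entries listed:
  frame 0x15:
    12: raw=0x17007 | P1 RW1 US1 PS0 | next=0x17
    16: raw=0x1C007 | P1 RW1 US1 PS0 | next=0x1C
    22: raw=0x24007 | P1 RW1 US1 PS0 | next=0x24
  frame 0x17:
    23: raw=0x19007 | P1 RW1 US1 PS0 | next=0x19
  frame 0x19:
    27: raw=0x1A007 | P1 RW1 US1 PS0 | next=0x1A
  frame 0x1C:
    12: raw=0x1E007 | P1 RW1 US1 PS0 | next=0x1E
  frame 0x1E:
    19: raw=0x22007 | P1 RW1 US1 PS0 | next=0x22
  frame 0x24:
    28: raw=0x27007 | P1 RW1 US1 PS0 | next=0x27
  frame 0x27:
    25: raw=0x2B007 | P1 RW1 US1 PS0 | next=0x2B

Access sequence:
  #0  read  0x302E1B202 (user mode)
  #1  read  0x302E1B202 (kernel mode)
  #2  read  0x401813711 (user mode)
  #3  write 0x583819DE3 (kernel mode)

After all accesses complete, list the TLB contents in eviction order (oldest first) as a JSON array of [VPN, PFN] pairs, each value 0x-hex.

Walk each access:
#0 VA=0x302E1B202 (r,user):
  L0: frame=0x15 idx=12 entry=0x17007 [P=1 RW=1 US=1 PS=0]
  L1: frame=0x17 idx=23 entry=0x19007 [P=1 RW=1 US=1 PS=0]
  L2: frame=0x19 idx=27 entry=0x1A007 [P=1 RW=1 US=1 PS=0]
  → PA=0x1A202  (3 entries read)
#1 VA=0x302E1B202 (r,kernel):
  TLB hit vpn=0x302E1B → PA=0x1A202
#2 VA=0x401813711 (r,user):
  L0: frame=0x15 idx=16 entry=0x1C007 [P=1 RW=1 US=1 PS=0]
  L1: frame=0x1C idx=12 entry=0x1E007 [P=1 RW=1 US=1 PS=0]
  L2: frame=0x1E idx=19 entry=0x22007 [P=1 RW=1 US=1 PS=0]
  → PA=0x22711  (3 entries read)
#3 VA=0x583819DE3 (w,kernel):
  L0: frame=0x15 idx=22 entry=0x24007 [P=1 RW=1 US=1 PS=0]
  L1: frame=0x24 idx=28 entry=0x27007 [P=1 RW=1 US=1 PS=0]
  L2: frame=0x27 idx=25 entry=0x2B007 [P=1 RW=1 US=1 PS=0]
  → PA=0x2BDE3  (3 entries read)

TLB: [["0x583819", "0x2B"]]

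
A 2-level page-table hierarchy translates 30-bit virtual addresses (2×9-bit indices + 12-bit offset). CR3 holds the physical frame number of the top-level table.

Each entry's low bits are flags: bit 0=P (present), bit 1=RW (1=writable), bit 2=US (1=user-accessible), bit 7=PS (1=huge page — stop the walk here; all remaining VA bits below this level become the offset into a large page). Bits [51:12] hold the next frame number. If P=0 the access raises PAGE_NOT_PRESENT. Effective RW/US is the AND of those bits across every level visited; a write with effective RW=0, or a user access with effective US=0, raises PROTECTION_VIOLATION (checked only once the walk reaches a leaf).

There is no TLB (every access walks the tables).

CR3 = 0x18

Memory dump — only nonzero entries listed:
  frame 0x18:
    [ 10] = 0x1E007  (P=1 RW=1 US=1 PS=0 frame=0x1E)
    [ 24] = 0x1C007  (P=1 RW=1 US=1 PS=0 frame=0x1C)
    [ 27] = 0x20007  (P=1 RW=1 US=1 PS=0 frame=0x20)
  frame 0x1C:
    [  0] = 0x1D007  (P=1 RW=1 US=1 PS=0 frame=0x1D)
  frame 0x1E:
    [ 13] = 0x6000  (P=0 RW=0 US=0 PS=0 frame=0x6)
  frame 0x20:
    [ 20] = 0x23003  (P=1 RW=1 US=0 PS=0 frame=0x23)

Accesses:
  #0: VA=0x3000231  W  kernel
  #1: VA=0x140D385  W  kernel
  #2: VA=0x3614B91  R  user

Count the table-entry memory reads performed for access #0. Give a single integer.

Walk each access:
#0 VA=0x3000231 (w,kernel):
  [0] read 0x18 idx=24: raw=0x1C007 flags P=1 W=1 U=1 S=0
  [1] read 0x1C idx=0: raw=0x1D007 flags P=1 W=1 U=1 S=0
  ⇒ phys 0x1D231  [2 reads]
#1 VA=0x140D385 (w,kernel):
  [0] read 0x18 idx=10: raw=0x1E007 flags P=1 W=1 U=1 S=0
  [1] read 0x1E idx=13: raw=0x6000 flags P=0 W=0 U=0 S=0
  ✗ PAGE_NOT_PRESENT  [2 reads]
#2 VA=0x3614B91 (r,user):
  [0] read 0x18 idx=27: raw=0x20007 flags P=1 W=1 U=1 S=0
  [1] read 0x20 idx=20: raw=0x23003 flags P=1 W=1 U=0 S=0
  ✗ PROTECTION_VIOLATION  [2 reads]

Entries read for #0: 2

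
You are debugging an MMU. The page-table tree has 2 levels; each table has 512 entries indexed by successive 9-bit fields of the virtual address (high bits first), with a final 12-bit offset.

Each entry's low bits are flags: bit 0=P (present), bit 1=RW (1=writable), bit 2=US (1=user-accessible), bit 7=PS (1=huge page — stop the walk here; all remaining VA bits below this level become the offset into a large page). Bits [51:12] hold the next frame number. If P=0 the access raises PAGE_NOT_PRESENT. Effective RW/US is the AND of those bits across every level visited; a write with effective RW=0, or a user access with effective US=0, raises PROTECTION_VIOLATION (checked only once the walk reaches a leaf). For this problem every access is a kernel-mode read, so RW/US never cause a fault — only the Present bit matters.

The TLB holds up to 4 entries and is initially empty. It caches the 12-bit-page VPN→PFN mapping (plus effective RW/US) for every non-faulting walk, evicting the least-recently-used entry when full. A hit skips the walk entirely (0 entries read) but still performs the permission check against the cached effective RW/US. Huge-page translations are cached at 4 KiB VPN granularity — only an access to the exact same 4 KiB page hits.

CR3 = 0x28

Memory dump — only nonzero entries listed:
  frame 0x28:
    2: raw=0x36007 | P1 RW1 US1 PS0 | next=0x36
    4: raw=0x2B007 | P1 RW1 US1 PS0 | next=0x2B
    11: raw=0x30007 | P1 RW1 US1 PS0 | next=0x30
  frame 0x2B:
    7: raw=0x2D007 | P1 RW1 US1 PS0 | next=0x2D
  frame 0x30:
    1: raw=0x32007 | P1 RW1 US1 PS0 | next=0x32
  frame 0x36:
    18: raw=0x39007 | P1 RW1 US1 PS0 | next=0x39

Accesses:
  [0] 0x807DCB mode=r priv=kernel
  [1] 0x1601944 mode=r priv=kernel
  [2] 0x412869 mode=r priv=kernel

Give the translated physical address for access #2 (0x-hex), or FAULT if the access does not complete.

Walk each access:
#0 VA=0x807DCB (r,kernel):
  L0 @0x28[4] → 0x2B007  P=1,RW=1,US=1,PS=0
  L1 @0x2B[7] → 0x2D007  P=1,RW=1,US=1,PS=0
  ⇒ phys 0x2DDCB  [2 reads]
#1 VA=0x1601944 (r,kernel):
  L0 @0x28[11] → 0x30007  P=1,RW=1,US=1,PS=0
  L1 @0x30[1] → 0x32007  P=1,RW=1,US=1,PS=0
  ⇒ phys 0x32944  [2 reads]
#2 VA=0x412869 (r,kernel):
  L0 @0x28[2] → 0x36007  P=1,RW=1,US=1,PS=0
  L1 @0x36[18] → 0x39007  P=1,RW=1,US=1,PS=0
  ⇒ phys 0x39869  [2 reads]

Access #2 PA: 0x39869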